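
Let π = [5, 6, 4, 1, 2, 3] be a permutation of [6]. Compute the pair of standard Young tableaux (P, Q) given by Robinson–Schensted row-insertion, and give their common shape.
P = [1, 2, 3] / [4, 6] / [5];  Q = [1, 2, 6] / [3, 5] / [4];  common shape = (3, 2, 1)

Row-insert the values π_1, π_2, … into P one at a time, bumping the leftmost entry strictly greater than the inserted value down to the next row. The recording tableau Q records, in position (i, j), the step at which that cell was added to P.
  Insert 5 (step 1): P = [5];  Q = [1]
  Insert 6 (step 2): P = [5, 6];  Q = [1, 2]
  Insert 4 (step 3): P = [4, 6] / [5];  Q = [1, 2] / [3]
  Insert 1 (step 4): P = [1, 6] / [4] / [5];  Q = [1, 2] / [3] / [4]
  Insert 2 (step 5): P = [1, 2] / [4, 6] / [5];  Q = [1, 2] / [3, 5] / [4]
  Insert 3 (step 6): P = [1, 2, 3] / [4, 6] / [5];  Q = [1, 2, 6] / [3, 5] / [4]
Final shape: (3, 2, 1).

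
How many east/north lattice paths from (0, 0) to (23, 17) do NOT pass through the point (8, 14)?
Number of paths = 88471446480

Total paths from (0, 0) to (23, 17): C(40, 23) = 88732378800. Paths through (8, 14): (paths (0, 0) → (8, 14)) × (paths (8, 14) → (23, 17)) = C(22, 8) · C(18, 15) = 319770 · 816 = 260932320. Avoidance count = 88732378800 − 260932320 = 88471446480.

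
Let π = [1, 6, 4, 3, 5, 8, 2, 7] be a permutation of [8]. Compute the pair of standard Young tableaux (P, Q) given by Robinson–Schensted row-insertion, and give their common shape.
P = [1, 2, 5, 7] / [3, 8] / [4] / [6];  Q = [1, 2, 5, 6] / [3, 8] / [4] / [7];  common shape = (4, 2, 1, 1)

Row-insert the values π_1, π_2, … into P one at a time, bumping the leftmost entry strictly greater than the inserted value down to the next row. The recording tableau Q records, in position (i, j), the step at which that cell was added to P.
  Insert 1 (step 1): P = [1];  Q = [1]
  Insert 6 (step 2): P = [1, 6];  Q = [1, 2]
  Insert 4 (step 3): P = [1, 4] / [6];  Q = [1, 2] / [3]
  Insert 3 (step 4): P = [1, 3] / [4] / [6];  Q = [1, 2] / [3] / [4]
  Insert 5 (step 5): P = [1, 3, 5] / [4] / [6];  Q = [1, 2, 5] / [3] / [4]
  Insert 8 (step 6): P = [1, 3, 5, 8] / [4] / [6];  Q = [1, 2, 5, 6] / [3] / [4]
  Insert 2 (step 7): P = [1, 2, 5, 8] / [3] / [4] / [6];  Q = [1, 2, 5, 6] / [3] / [4] / [7]
  Insert 7 (step 8): P = [1, 2, 5, 7] / [3, 8] / [4] / [6];  Q = [1, 2, 5, 6] / [3, 8] / [4] / [7]
Final shape: (4, 2, 1, 1).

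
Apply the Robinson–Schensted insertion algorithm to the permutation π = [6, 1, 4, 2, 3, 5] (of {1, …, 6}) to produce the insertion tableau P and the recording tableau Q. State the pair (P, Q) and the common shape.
P = [1, 2, 3, 5] / [4] / [6];  Q = [1, 3, 5, 6] / [2] / [4];  common shape = (4, 1, 1)

Row-insert the values π_1, π_2, … into P one at a time, bumping the leftmost entry strictly greater than the inserted value down to the next row. The recording tableau Q records, in position (i, j), the step at which that cell was added to P.
  Insert 6 (step 1): P = [6];  Q = [1]
  Insert 1 (step 2): P = [1] / [6];  Q = [1] / [2]
  Insert 4 (step 3): P = [1, 4] / [6];  Q = [1, 3] / [2]
  Insert 2 (step 4): P = [1, 2] / [4] / [6];  Q = [1, 3] / [2] / [4]
  Insert 3 (step 5): P = [1, 2, 3] / [4] / [6];  Q = [1, 3, 5] / [2] / [4]
  Insert 5 (step 6): P = [1, 2, 3, 5] / [4] / [6];  Q = [1, 3, 5, 6] / [2] / [4]
Final shape: (4, 1, 1).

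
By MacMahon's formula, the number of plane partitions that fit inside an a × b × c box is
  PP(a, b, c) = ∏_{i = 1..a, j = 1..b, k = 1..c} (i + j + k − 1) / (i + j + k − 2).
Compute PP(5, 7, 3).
PP(5, 7, 3) = 16195608

Evaluate the triple product over i = 1..5, j = 1..7, k = 1..3. The factors are (2/1) · (3/2) · (4/3) · (3/2) · (4/3) · (5/4) · (4/3) · (5/4) · … (105 factors total). The numerators and denominators telescope so the product is an integer; carrying out the multiplication exactly gives PP(5, 7, 3) = 16195608.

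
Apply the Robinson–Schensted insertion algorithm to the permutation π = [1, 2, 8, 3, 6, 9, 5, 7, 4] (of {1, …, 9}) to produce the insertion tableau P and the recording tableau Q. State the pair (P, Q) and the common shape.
P = [1, 2, 3, 4, 7] / [5, 9] / [6] / [8];  Q = [1, 2, 3, 5, 6] / [4, 8] / [7] / [9];  common shape = (5, 2, 1, 1)

Row-insert the values π_1, π_2, … into P one at a time, bumping the leftmost entry strictly greater than the inserted value down to the next row. The recording tableau Q records, in position (i, j), the step at which that cell was added to P.
  Insert 1 (step 1): P = [1];  Q = [1]
  Insert 2 (step 2): P = [1, 2];  Q = [1, 2]
  Insert 8 (step 3): P = [1, 2, 8];  Q = [1, 2, 3]
  Insert 3 (step 4): P = [1, 2, 3] / [8];  Q = [1, 2, 3] / [4]
  Insert 6 (step 5): P = [1, 2, 3, 6] / [8];  Q = [1, 2, 3, 5] / [4]
  Insert 9 (step 6): P = [1, 2, 3, 6, 9] / [8];  Q = [1, 2, 3, 5, 6] / [4]
  Insert 5 (step 7): P = [1, 2, 3, 5, 9] / [6] / [8];  Q = [1, 2, 3, 5, 6] / [4] / [7]
  Insert 7 (step 8): P = [1, 2, 3, 5, 7] / [6, 9] / [8];  Q = [1, 2, 3, 5, 6] / [4, 8] / [7]
  Insert 4 (step 9): P = [1, 2, 3, 4, 7] / [5, 9] / [6] / [8];  Q = [1, 2, 3, 5, 6] / [4, 8] / [7] / [9]
Final shape: (5, 2, 1, 1).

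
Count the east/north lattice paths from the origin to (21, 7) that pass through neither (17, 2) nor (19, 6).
Number of paths = 638889

Inclusion–exclusion. Total paths: C(28, 21) = 1184040. Through P₁: C(19, 17)·C(9, 4) = 21546. Through P₂: C(25, 19)·C(3, 2) = 531300. Since P₁ is strictly southwest of P₂, a monotone path through both must visit P₁ then P₂; paths through both = C(19, 17)·C(6, 2)·C(3, 2) = 7695. Avoid both = 1184040 − 21546 − 531300 + 7695 = 638889.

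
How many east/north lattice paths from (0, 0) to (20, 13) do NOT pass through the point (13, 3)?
Number of paths = 562275560

Total paths from (0, 0) to (20, 13): C(33, 20) = 573166440. Paths through (13, 3): (paths (0, 0) → (13, 3)) × (paths (13, 3) → (20, 13)) = C(16, 13) · C(17, 7) = 560 · 19448 = 10890880. Avoidance count = 573166440 − 10890880 = 562275560.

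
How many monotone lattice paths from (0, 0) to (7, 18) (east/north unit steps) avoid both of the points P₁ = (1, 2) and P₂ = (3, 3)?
Number of paths = 214225

Inclusion–exclusion. Total paths: C(25, 7) = 480700. Through P₁: C(3, 1)·C(22, 6) = 223839. Through P₂: C(6, 3)·C(19, 4) = 77520. Since P₁ is strictly southwest of P₂, a monotone path through both must visit P₁ then P₂; paths through both = C(3, 1)·C(3, 2)·C(19, 4) = 34884. Avoid both = 480700 − 223839 − 77520 + 34884 = 214225.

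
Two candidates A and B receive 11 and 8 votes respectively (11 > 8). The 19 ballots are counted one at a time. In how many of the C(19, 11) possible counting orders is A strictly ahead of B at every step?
Strict-lead orderings = 11934

Total orderings of the 19 votes with 11 for A: C(19, 11) = 75582. By the Bertrand ballot formula (Cycle Lemma / reflection principle), the number of orderings in which A is strictly ahead of B throughout is (p − q)/(p + q) · C(p + q, p) = (11 − 8)/(11 + 8) · 75582 = 11934.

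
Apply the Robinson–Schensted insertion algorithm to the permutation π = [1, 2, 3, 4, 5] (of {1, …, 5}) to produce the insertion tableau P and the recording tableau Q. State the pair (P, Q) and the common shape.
P = [1, 2, 3, 4, 5];  Q = [1, 2, 3, 4, 5];  common shape = (5)

Row-insert the values π_1, π_2, … into P one at a time, bumping the leftmost entry strictly greater than the inserted value down to the next row. The recording tableau Q records, in position (i, j), the step at which that cell was added to P.
  Insert 1 (step 1): P = [1];  Q = [1]
  Insert 2 (step 2): P = [1, 2];  Q = [1, 2]
  Insert 3 (step 3): P = [1, 2, 3];  Q = [1, 2, 3]
  Insert 4 (step 4): P = [1, 2, 3, 4];  Q = [1, 2, 3, 4]
  Insert 5 (step 5): P = [1, 2, 3, 4, 5];  Q = [1, 2, 3, 4, 5]
Final shape: (5).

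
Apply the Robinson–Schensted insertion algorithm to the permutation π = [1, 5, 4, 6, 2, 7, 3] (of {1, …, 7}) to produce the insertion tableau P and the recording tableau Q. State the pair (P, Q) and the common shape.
P = [1, 2, 3, 7] / [4, 6] / [5];  Q = [1, 2, 4, 6] / [3, 7] / [5];  common shape = (4, 2, 1)

Row-insert the values π_1, π_2, … into P one at a time, bumping the leftmost entry strictly greater than the inserted value down to the next row. The recording tableau Q records, in position (i, j), the step at which that cell was added to P.
  Insert 1 (step 1): P = [1];  Q = [1]
  Insert 5 (step 2): P = [1, 5];  Q = [1, 2]
  Insert 4 (step 3): P = [1, 4] / [5];  Q = [1, 2] / [3]
  Insert 6 (step 4): P = [1, 4, 6] / [5];  Q = [1, 2, 4] / [3]
  Insert 2 (step 5): P = [1, 2, 6] / [4] / [5];  Q = [1, 2, 4] / [3] / [5]
  Insert 7 (step 6): P = [1, 2, 6, 7] / [4] / [5];  Q = [1, 2, 4, 6] / [3] / [5]
  Insert 3 (step 7): P = [1, 2, 3, 7] / [4, 6] / [5];  Q = [1, 2, 4, 6] / [3, 7] / [5]
Final shape: (4, 2, 1).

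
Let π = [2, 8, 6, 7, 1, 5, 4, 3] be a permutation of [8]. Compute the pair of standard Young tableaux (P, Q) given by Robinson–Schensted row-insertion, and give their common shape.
P = [1, 3, 7] / [2, 4] / [5] / [6] / [8];  Q = [1, 2, 4] / [3, 6] / [5] / [7] / [8];  common shape = (3, 2, 1, 1, 1)

Row-insert the values π_1, π_2, … into P one at a time, bumping the leftmost entry strictly greater than the inserted value down to the next row. The recording tableau Q records, in position (i, j), the step at which that cell was added to P.
  Insert 2 (step 1): P = [2];  Q = [1]
  Insert 8 (step 2): P = [2, 8];  Q = [1, 2]
  Insert 6 (step 3): P = [2, 6] / [8];  Q = [1, 2] / [3]
  Insert 7 (step 4): P = [2, 6, 7] / [8];  Q = [1, 2, 4] / [3]
  Insert 1 (step 5): P = [1, 6, 7] / [2] / [8];  Q = [1, 2, 4] / [3] / [5]
  Insert 5 (step 6): P = [1, 5, 7] / [2, 6] / [8];  Q = [1, 2, 4] / [3, 6] / [5]
  Insert 4 (step 7): P = [1, 4, 7] / [2, 5] / [6] / [8];  Q = [1, 2, 4] / [3, 6] / [5] / [7]
  Insert 3 (step 8): P = [1, 3, 7] / [2, 4] / [5] / [6] / [8];  Q = [1, 2, 4] / [3, 6] / [5] / [7] / [8]
Final shape: (3, 2, 1, 1, 1).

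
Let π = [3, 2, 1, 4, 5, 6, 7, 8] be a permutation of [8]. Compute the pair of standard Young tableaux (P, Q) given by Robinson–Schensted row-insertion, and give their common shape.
P = [1, 4, 5, 6, 7, 8] / [2] / [3];  Q = [1, 4, 5, 6, 7, 8] / [2] / [3];  common shape = (6, 1, 1)

Row-insert the values π_1, π_2, … into P one at a time, bumping the leftmost entry strictly greater than the inserted value down to the next row. The recording tableau Q records, in position (i, j), the step at which that cell was added to P.
  Insert 3 (step 1): P = [3];  Q = [1]
  Insert 2 (step 2): P = [2] / [3];  Q = [1] / [2]
  Insert 1 (step 3): P = [1] / [2] / [3];  Q = [1] / [2] / [3]
  Insert 4 (step 4): P = [1, 4] / [2] / [3];  Q = [1, 4] / [2] / [3]
  Insert 5 (step 5): P = [1, 4, 5] / [2] / [3];  Q = [1, 4, 5] / [2] / [3]
  Insert 6 (step 6): P = [1, 4, 5, 6] / [2] / [3];  Q = [1, 4, 5, 6] / [2] / [3]
  Insert 7 (step 7): P = [1, 4, 5, 6, 7] / [2] / [3];  Q = [1, 4, 5, 6, 7] / [2] / [3]
  Insert 8 (step 8): P = [1, 4, 5, 6, 7, 8] / [2] / [3];  Q = [1, 4, 5, 6, 7, 8] / [2] / [3]
Final shape: (6, 1, 1).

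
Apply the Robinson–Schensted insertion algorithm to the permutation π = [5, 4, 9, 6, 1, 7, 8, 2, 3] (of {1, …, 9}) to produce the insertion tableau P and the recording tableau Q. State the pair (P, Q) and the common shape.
P = [1, 2, 3, 8] / [4, 6, 7] / [5, 9];  Q = [1, 3, 6, 7] / [2, 4, 9] / [5, 8];  common shape = (4, 3, 2)

Row-insert the values π_1, π_2, … into P one at a time, bumping the leftmost entry strictly greater than the inserted value down to the next row. The recording tableau Q records, in position (i, j), the step at which that cell was added to P.
  Insert 5 (step 1): P = [5];  Q = [1]
  Insert 4 (step 2): P = [4] / [5];  Q = [1] / [2]
  Insert 9 (step 3): P = [4, 9] / [5];  Q = [1, 3] / [2]
  Insert 6 (step 4): P = [4, 6] / [5, 9];  Q = [1, 3] / [2, 4]
  Insert 1 (step 5): P = [1, 6] / [4, 9] / [5];  Q = [1, 3] / [2, 4] / [5]
  Insert 7 (step 6): P = [1, 6, 7] / [4, 9] / [5];  Q = [1, 3, 6] / [2, 4] / [5]
  Insert 8 (step 7): P = [1, 6, 7, 8] / [4, 9] / [5];  Q = [1, 3, 6, 7] / [2, 4] / [5]
  Insert 2 (step 8): P = [1, 2, 7, 8] / [4, 6] / [5, 9];  Q = [1, 3, 6, 7] / [2, 4] / [5, 8]
  Insert 3 (step 9): P = [1, 2, 3, 8] / [4, 6, 7] / [5, 9];  Q = [1, 3, 6, 7] / [2, 4, 9] / [5, 8]
Final shape: (4, 3, 2).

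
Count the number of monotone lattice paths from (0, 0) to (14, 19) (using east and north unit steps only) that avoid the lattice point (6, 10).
Number of paths = 624134720

Total paths from (0, 0) to (14, 19): C(33, 14) = 818809200. Paths through (6, 10): (paths (0, 0) → (6, 10)) × (paths (6, 10) → (14, 19)) = C(16, 6) · C(17, 8) = 8008 · 24310 = 194674480. Avoidance count = 818809200 − 194674480 = 624134720.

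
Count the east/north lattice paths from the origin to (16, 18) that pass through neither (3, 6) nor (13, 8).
Number of paths = 1710523674

Inclusion–exclusion. Total paths: C(34, 16) = 2203961430. Through P₁: C(9, 3)·C(25, 13) = 436825200. Through P₂: C(21, 13)·C(13, 3) = 58198140. Since P₁ is strictly southwest of P₂, a monotone path through both must visit P₁ then P₂; paths through both = C(9, 3)·C(12, 10)·C(13, 3) = 1585584. Avoid both = 2203961430 − 436825200 − 58198140 + 1585584 = 1710523674.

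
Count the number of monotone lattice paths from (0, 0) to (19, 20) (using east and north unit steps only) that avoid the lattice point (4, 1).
Number of paths = 59643426810

Total paths from (0, 0) to (19, 20): C(39, 19) = 68923264410. Paths through (4, 1): (paths (0, 0) → (4, 1)) × (paths (4, 1) → (19, 20)) = C(5, 4) · C(34, 15) = 5 · 1855967520 = 9279837600. Avoidance count = 68923264410 − 9279837600 = 59643426810.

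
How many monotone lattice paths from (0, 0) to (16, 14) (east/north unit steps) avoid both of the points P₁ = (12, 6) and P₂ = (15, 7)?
Number of paths = 135463191

Inclusion–exclusion. Total paths: C(30, 16) = 145422675. Through P₁: C(18, 12)·C(12, 4) = 9189180. Through P₂: C(22, 15)·C(8, 1) = 1364352. Since P₁ is strictly southwest of P₂, a monotone path through both must visit P₁ then P₂; paths through both = C(18, 12)·C(4, 3)·C(8, 1) = 594048. Avoid both = 145422675 − 9189180 − 1364352 + 594048 = 135463191.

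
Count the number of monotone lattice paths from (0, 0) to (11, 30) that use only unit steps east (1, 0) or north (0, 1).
Number of paths = 3159461968

A monotone lattice path from (0, 0) to (11, 30) consists of 11 east steps and 30 north steps in some order, so it is determined by which 11 of the 41 steps are east. The count is C(41, 11) = 3159461968.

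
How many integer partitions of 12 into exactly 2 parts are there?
p(12, 2 parts) = 6

Partitions of n into exactly k parts ↔ partitions of n − k into at most k parts (subtract 1 from each part). For n = 12, k = 2, the partitions are: 11+1, 10+2, 9+3, 8+4, 7+5, 6+6. Count = 6.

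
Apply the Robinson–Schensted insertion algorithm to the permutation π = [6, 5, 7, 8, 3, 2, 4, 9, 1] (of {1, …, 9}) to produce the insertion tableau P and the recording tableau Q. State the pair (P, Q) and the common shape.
P = [1, 4, 8, 9] / [2, 7] / [3] / [5] / [6];  Q = [1, 3, 4, 8] / [2, 7] / [5] / [6] / [9];  common shape = (4, 2, 1, 1, 1)

Row-insert the values π_1, π_2, … into P one at a time, bumping the leftmost entry strictly greater than the inserted value down to the next row. The recording tableau Q records, in position (i, j), the step at which that cell was added to P.
  Insert 6 (step 1): P = [6];  Q = [1]
  Insert 5 (step 2): P = [5] / [6];  Q = [1] / [2]
  Insert 7 (step 3): P = [5, 7] / [6];  Q = [1, 3] / [2]
  Insert 8 (step 4): P = [5, 7, 8] / [6];  Q = [1, 3, 4] / [2]
  Insert 3 (step 5): P = [3, 7, 8] / [5] / [6];  Q = [1, 3, 4] / [2] / [5]
  Insert 2 (step 6): P = [2, 7, 8] / [3] / [5] / [6];  Q = [1, 3, 4] / [2] / [5] / [6]
  Insert 4 (step 7): P = [2, 4, 8] / [3, 7] / [5] / [6];  Q = [1, 3, 4] / [2, 7] / [5] / [6]
  Insert 9 (step 8): P = [2, 4, 8, 9] / [3, 7] / [5] / [6];  Q = [1, 3, 4, 8] / [2, 7] / [5] / [6]
  Insert 1 (step 9): P = [1, 4, 8, 9] / [2, 7] / [3] / [5] / [6];  Q = [1, 3, 4, 8] / [2, 7] / [5] / [6] / [9]
Final shape: (4, 2, 1, 1, 1).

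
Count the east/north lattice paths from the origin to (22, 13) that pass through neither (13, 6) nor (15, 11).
Number of paths = 908317752

Inclusion–exclusion. Total paths: C(35, 22) = 1476337800. Through P₁: C(19, 13)·C(16, 9) = 310390080. Through P₂: C(26, 15)·C(9, 7) = 278141760. Since P₁ is strictly southwest of P₂, a monotone path through both must visit P₁ then P₂; paths through both = C(19, 13)·C(7, 2)·C(9, 7) = 20511792. Avoid both = 1476337800 − 310390080 − 278141760 + 20511792 = 908317752.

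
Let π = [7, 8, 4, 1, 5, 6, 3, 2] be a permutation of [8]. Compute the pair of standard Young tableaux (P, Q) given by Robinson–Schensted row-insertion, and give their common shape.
P = [1, 2, 6] / [3, 5] / [4, 8] / [7];  Q = [1, 2, 6] / [3, 5] / [4, 7] / [8];  common shape = (3, 2, 2, 1)

Row-insert the values π_1, π_2, … into P one at a time, bumping the leftmost entry strictly greater than the inserted value down to the next row. The recording tableau Q records, in position (i, j), the step at which that cell was added to P.
  Insert 7 (step 1): P = [7];  Q = [1]
  Insert 8 (step 2): P = [7, 8];  Q = [1, 2]
  Insert 4 (step 3): P = [4, 8] / [7];  Q = [1, 2] / [3]
  Insert 1 (step 4): P = [1, 8] / [4] / [7];  Q = [1, 2] / [3] / [4]
  Insert 5 (step 5): P = [1, 5] / [4, 8] / [7];  Q = [1, 2] / [3, 5] / [4]
  Insert 6 (step 6): P = [1, 5, 6] / [4, 8] / [7];  Q = [1, 2, 6] / [3, 5] / [4]
  Insert 3 (step 7): P = [1, 3, 6] / [4, 5] / [7, 8];  Q = [1, 2, 6] / [3, 5] / [4, 7]
  Insert 2 (step 8): P = [1, 2, 6] / [3, 5] / [4, 8] / [7];  Q = [1, 2, 6] / [3, 5] / [4, 7] / [8]
Final shape: (3, 2, 2, 1).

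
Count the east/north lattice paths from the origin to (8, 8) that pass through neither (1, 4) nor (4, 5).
Number of paths = 7510

Inclusion–exclusion. Total paths: C(16, 8) = 12870. Through P₁: C(5, 1)·C(11, 7) = 1650. Through P₂: C(9, 4)·C(7, 4) = 4410. Since P₁ is strictly southwest of P₂, a monotone path through both must visit P₁ then P₂; paths through both = C(5, 1)·C(4, 3)·C(7, 4) = 700. Avoid both = 12870 − 1650 − 4410 + 700 = 7510.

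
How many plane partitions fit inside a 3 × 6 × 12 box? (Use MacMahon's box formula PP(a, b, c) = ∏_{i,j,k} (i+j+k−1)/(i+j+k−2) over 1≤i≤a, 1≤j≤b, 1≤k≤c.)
PP(3, 6, 12) = 99604982880

Evaluate the triple product over i = 1..3, j = 1..6, k = 1..12. The factors are (2/1) · (3/2) · (4/3) · (5/4) · (6/5) · (7/6) · (8/7) · (9/8) · … (216 factors total). The numerators and denominators telescope so the product is an integer; carrying out the multiplication exactly gives PP(3, 6, 12) = 99604982880.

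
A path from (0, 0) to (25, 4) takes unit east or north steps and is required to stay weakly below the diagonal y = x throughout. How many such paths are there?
Number of paths = 20097

By the reflection principle (André's argument), the number of monotone paths to (25, 4) with n ≤ m that never go above y = x is C(29, 25) − C(29, 26) = 23751 − 3654 = 20097.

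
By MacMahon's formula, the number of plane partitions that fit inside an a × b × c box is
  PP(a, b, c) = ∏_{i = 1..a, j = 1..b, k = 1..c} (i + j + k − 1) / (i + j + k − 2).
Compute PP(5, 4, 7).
PP(5, 4, 7) = 868489479

Evaluate the triple product over i = 1..5, j = 1..4, k = 1..7. The factors are (2/1) · (3/2) · (4/3) · (5/4) · (6/5) · (7/6) · (8/7) · (3/2) · … (140 factors total). The numerators and denominators telescope so the product is an integer; carrying out the multiplication exactly gives PP(5, 4, 7) = 868489479.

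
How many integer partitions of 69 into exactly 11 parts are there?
p(69, 11 parts) = 211782

Partitions of n into exactly k parts are in bijection with partitions of n − k into at most k parts (subtract 1 from each part). So p(69, exactly 11) = p(58, parts ≤ 11). Computing via the recurrence p(m, j) = p(m, j−1) + p(m−j, j) gives 211782.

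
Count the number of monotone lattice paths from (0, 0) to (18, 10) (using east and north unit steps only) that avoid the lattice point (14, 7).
Number of paths = 9053310

Total paths from (0, 0) to (18, 10): C(28, 18) = 13123110. Paths through (14, 7): (paths (0, 0) → (14, 7)) × (paths (14, 7) → (18, 10)) = C(21, 14) · C(7, 4) = 116280 · 35 = 4069800. Avoidance count = 13123110 − 4069800 = 9053310.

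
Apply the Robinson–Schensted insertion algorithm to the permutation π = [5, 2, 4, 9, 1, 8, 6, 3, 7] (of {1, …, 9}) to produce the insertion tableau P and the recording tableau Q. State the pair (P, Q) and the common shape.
P = [1, 3, 6, 7] / [2, 4] / [5, 8] / [9];  Q = [1, 3, 4, 9] / [2, 6] / [5, 7] / [8];  common shape = (4, 2, 2, 1)

Row-insert the values π_1, π_2, … into P one at a time, bumping the leftmost entry strictly greater than the inserted value down to the next row. The recording tableau Q records, in position (i, j), the step at which that cell was added to P.
  Insert 5 (step 1): P = [5];  Q = [1]
  Insert 2 (step 2): P = [2] / [5];  Q = [1] / [2]
  Insert 4 (step 3): P = [2, 4] / [5];  Q = [1, 3] / [2]
  Insert 9 (step 4): P = [2, 4, 9] / [5];  Q = [1, 3, 4] / [2]
  Insert 1 (step 5): P = [1, 4, 9] / [2] / [5];  Q = [1, 3, 4] / [2] / [5]
  Insert 8 (step 6): P = [1, 4, 8] / [2, 9] / [5];  Q = [1, 3, 4] / [2, 6] / [5]
  Insert 6 (step 7): P = [1, 4, 6] / [2, 8] / [5, 9];  Q = [1, 3, 4] / [2, 6] / [5, 7]
  Insert 3 (step 8): P = [1, 3, 6] / [2, 4] / [5, 8] / [9];  Q = [1, 3, 4] / [2, 6] / [5, 7] / [8]
  Insert 7 (step 9): P = [1, 3, 6, 7] / [2, 4] / [5, 8] / [9];  Q = [1, 3, 4, 9] / [2, 6] / [5, 7] / [8]
Final shape: (4, 2, 2, 1).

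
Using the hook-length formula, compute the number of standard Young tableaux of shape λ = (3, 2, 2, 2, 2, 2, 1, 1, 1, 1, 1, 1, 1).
# SYT of shape (3, 2, 2, 2, 2, 2, 1, 1, 1, 1, 1, 1, 1) = 248064

Hook-length formula: f^λ = n! / Π hook(c), product over all cells c of the Young diagram. For λ = (3, 2, 2, 2, 2, 2, 1, 1, 1, 1, 1, 1, 1), n = 20 boxes. Hook lengths by row (left-to-right, top-to-bottom): [15, 7, 1]; [13, 5]; [12, 4]; [11, 3]; [10, 2]; [9, 1]; [7]; [6]; [5]; [4]; [3]; [2]; [1]. Product of hooks = 9807557760000. So f^λ = 20! / 9807557760000 = 2432902008176640000 / 9807557760000 = 248064.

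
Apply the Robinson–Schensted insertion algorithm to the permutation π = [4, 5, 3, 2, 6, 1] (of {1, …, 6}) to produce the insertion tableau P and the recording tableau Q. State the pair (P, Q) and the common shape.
P = [1, 5, 6] / [2] / [3] / [4];  Q = [1, 2, 5] / [3] / [4] / [6];  common shape = (3, 1, 1, 1)

Row-insert the values π_1, π_2, … into P one at a time, bumping the leftmost entry strictly greater than the inserted value down to the next row. The recording tableau Q records, in position (i, j), the step at which that cell was added to P.
  Insert 4 (step 1): P = [4];  Q = [1]
  Insert 5 (step 2): P = [4, 5];  Q = [1, 2]
  Insert 3 (step 3): P = [3, 5] / [4];  Q = [1, 2] / [3]
  Insert 2 (step 4): P = [2, 5] / [3] / [4];  Q = [1, 2] / [3] / [4]
  Insert 6 (step 5): P = [2, 5, 6] / [3] / [4];  Q = [1, 2, 5] / [3] / [4]
  Insert 1 (step 6): P = [1, 5, 6] / [2] / [3] / [4];  Q = [1, 2, 5] / [3] / [4] / [6]
Final shape: (3, 1, 1, 1).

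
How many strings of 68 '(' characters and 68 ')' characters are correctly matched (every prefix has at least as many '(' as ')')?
C_68 = 86218923998960285726185640663701108500

These balanced parentheses are counted by the Catalan number C_n = (1/(n + 1)) · C(2n, n). For n = 68: C_68 = (1/69) · C(136, 68) = 5949105755928259715106809205795376486500/69 = 86218923998960285726185640663701108500.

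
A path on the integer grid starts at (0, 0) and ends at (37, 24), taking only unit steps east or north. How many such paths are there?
Number of paths = 59437719903041025

A monotone lattice path from (0, 0) to (37, 24) consists of 37 east steps and 24 north steps in some order, so it is determined by which 37 of the 61 steps are east. The count is C(61, 37) = 59437719903041025.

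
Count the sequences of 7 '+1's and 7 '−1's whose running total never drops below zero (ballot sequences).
C_7 = 429

These ballot sequences are counted by the Catalan number C_n = (1/(n + 1)) · C(2n, n). For n = 7: C_7 = (1/8) · C(14, 7) = 3432/8 = 429.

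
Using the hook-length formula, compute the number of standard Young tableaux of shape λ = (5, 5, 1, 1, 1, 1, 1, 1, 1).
# SYT of shape (5, 5, 1, 1, 1, 1, 1, 1, 1) = 157080

Hook-length formula: f^λ = n! / Π hook(c), product over all cells c of the Young diagram. For λ = (5, 5, 1, 1, 1, 1, 1, 1, 1), n = 17 boxes. Hook lengths by row (left-to-right, top-to-bottom): [13, 5, 4, 3, 2]; [12, 4, 3, 2, 1]; [7]; [6]; [5]; [4]; [3]; [2]; [1]. Product of hooks = 2264371200. So f^λ = 17! / 2264371200 = 355687428096000 / 2264371200 = 157080.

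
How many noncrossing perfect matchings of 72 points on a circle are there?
C_36 = 11959798385860453492

These noncrossing handshakes are counted by the Catalan number C_n = (1/(n + 1)) · C(2n, n). For n = 36: C_36 = (1/37) · C(72, 36) = 442512540276836779204/37 = 11959798385860453492.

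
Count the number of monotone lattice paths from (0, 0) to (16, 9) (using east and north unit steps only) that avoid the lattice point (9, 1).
Number of paths = 1978625

Total paths from (0, 0) to (16, 9): C(25, 16) = 2042975. Paths through (9, 1): (paths (0, 0) → (9, 1)) × (paths (9, 1) → (16, 9)) = C(10, 9) · C(15, 7) = 10 · 6435 = 64350. Avoidance count = 2042975 − 64350 = 1978625.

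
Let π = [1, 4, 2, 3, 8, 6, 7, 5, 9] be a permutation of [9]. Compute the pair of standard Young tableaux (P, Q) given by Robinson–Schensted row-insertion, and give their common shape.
P = [1, 2, 3, 5, 7, 9] / [4, 6] / [8];  Q = [1, 2, 4, 5, 7, 9] / [3, 6] / [8];  common shape = (6, 2, 1)

Row-insert the values π_1, π_2, … into P one at a time, bumping the leftmost entry strictly greater than the inserted value down to the next row. The recording tableau Q records, in position (i, j), the step at which that cell was added to P.
  Insert 1 (step 1): P = [1];  Q = [1]
  Insert 4 (step 2): P = [1, 4];  Q = [1, 2]
  Insert 2 (step 3): P = [1, 2] / [4];  Q = [1, 2] / [3]
  Insert 3 (step 4): P = [1, 2, 3] / [4];  Q = [1, 2, 4] / [3]
  Insert 8 (step 5): P = [1, 2, 3, 8] / [4];  Q = [1, 2, 4, 5] / [3]
  Insert 6 (step 6): P = [1, 2, 3, 6] / [4, 8];  Q = [1, 2, 4, 5] / [3, 6]
  Insert 7 (step 7): P = [1, 2, 3, 6, 7] / [4, 8];  Q = [1, 2, 4, 5, 7] / [3, 6]
  Insert 5 (step 8): P = [1, 2, 3, 5, 7] / [4, 6] / [8];  Q = [1, 2, 4, 5, 7] / [3, 6] / [8]
  Insert 9 (step 9): P = [1, 2, 3, 5, 7, 9] / [4, 6] / [8];  Q = [1, 2, 4, 5, 7, 9] / [3, 6] / [8]
Final shape: (6, 2, 1).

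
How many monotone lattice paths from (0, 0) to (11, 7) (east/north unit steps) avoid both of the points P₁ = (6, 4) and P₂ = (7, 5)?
Number of paths = 14484

Inclusion–exclusion. Total paths: C(18, 11) = 31824. Through P₁: C(10, 6)·C(8, 5) = 11760. Through P₂: C(12, 7)·C(6, 4) = 11880. Since P₁ is strictly southwest of P₂, a monotone path through both must visit P₁ then P₂; paths through both = C(10, 6)·C(2, 1)·C(6, 4) = 6300. Avoid both = 31824 − 11760 − 11880 + 6300 = 14484.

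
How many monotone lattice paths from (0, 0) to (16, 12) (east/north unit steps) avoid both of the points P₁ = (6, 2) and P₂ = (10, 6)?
Number of paths = 19660235

Inclusion–exclusion. Total paths: C(28, 16) = 30421755. Through P₁: C(8, 6)·C(20, 10) = 5173168. Through P₂: C(16, 10)·C(12, 6) = 7399392. Since P₁ is strictly southwest of P₂, a monotone path through both must visit P₁ then P₂; paths through both = C(8, 6)·C(8, 4)·C(12, 6) = 1811040. Avoid both = 30421755 − 5173168 − 7399392 + 1811040 = 19660235.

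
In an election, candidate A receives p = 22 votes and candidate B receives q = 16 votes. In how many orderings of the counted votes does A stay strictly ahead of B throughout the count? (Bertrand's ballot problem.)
Strict-lead orderings = 3511574910

Total orderings of the 38 votes with 22 for A: C(38, 22) = 22239974430. By the Bertrand ballot formula (Cycle Lemma / reflection principle), the number of orderings in which A is strictly ahead of B throughout is (p − q)/(p + q) · C(p + q, p) = (22 − 16)/(22 + 16) · 22239974430 = 3511574910.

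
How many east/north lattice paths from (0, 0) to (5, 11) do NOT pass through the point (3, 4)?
Number of paths = 3108

Total paths from (0, 0) to (5, 11): C(16, 5) = 4368. Paths through (3, 4): (paths (0, 0) → (3, 4)) × (paths (3, 4) → (5, 11)) = C(7, 3) · C(9, 2) = 35 · 36 = 1260. Avoidance count = 4368 − 1260 = 3108.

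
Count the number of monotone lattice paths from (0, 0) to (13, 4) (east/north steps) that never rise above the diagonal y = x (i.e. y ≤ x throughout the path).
Number of paths = 1700

By the reflection principle (André's argument), the number of monotone paths to (13, 4) with n ≤ m that never go above y = x is C(17, 13) − C(17, 14) = 2380 − 680 = 1700.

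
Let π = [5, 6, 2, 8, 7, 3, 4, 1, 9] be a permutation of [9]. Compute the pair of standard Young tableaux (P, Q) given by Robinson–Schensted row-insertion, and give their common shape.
P = [1, 3, 4, 9] / [2, 6, 7] / [5] / [8];  Q = [1, 2, 4, 9] / [3, 5, 7] / [6] / [8];  common shape = (4, 3, 1, 1)

Row-insert the values π_1, π_2, … into P one at a time, bumping the leftmost entry strictly greater than the inserted value down to the next row. The recording tableau Q records, in position (i, j), the step at which that cell was added to P.
  Insert 5 (step 1): P = [5];  Q = [1]
  Insert 6 (step 2): P = [5, 6];  Q = [1, 2]
  Insert 2 (step 3): P = [2, 6] / [5];  Q = [1, 2] / [3]
  Insert 8 (step 4): P = [2, 6, 8] / [5];  Q = [1, 2, 4] / [3]
  Insert 7 (step 5): P = [2, 6, 7] / [5, 8];  Q = [1, 2, 4] / [3, 5]
  Insert 3 (step 6): P = [2, 3, 7] / [5, 6] / [8];  Q = [1, 2, 4] / [3, 5] / [6]
  Insert 4 (step 7): P = [2, 3, 4] / [5, 6, 7] / [8];  Q = [1, 2, 4] / [3, 5, 7] / [6]
  Insert 1 (step 8): P = [1, 3, 4] / [2, 6, 7] / [5] / [8];  Q = [1, 2, 4] / [3, 5, 7] / [6] / [8]
  Insert 9 (step 9): P = [1, 3, 4, 9] / [2, 6, 7] / [5] / [8];  Q = [1, 2, 4, 9] / [3, 5, 7] / [6] / [8]
Final shape: (4, 3, 1, 1).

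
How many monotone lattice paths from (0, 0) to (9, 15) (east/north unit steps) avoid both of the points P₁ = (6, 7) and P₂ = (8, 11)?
Number of paths = 775154

Inclusion–exclusion. Total paths: C(24, 9) = 1307504. Through P₁: C(13, 6)·C(11, 3) = 283140. Through P₂: C(19, 8)·C(5, 1) = 377910. Since P₁ is strictly southwest of P₂, a monotone path through both must visit P₁ then P₂; paths through both = C(13, 6)·C(6, 2)·C(5, 1) = 128700. Avoid both = 1307504 − 283140 − 377910 + 128700 = 775154.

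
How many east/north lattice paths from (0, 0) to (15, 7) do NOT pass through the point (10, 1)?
Number of paths = 165462

Total paths from (0, 0) to (15, 7): C(22, 15) = 170544. Paths through (10, 1): (paths (0, 0) → (10, 1)) × (paths (10, 1) → (15, 7)) = C(11, 10) · C(11, 5) = 11 · 462 = 5082. Avoidance count = 170544 − 5082 = 165462.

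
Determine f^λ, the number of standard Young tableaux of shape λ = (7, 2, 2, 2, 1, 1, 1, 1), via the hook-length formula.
# SYT of shape (7, 2, 2, 2, 1, 1, 1, 1) = 486200

Hook-length formula: f^λ = n! / Π hook(c), product over all cells c of the Young diagram. For λ = (7, 2, 2, 2, 1, 1, 1, 1), n = 17 boxes. Hook lengths by row (left-to-right, top-to-bottom): [14, 9, 5, 4, 3, 2, 1]; [8, 3]; [7, 2]; [6, 1]; [4]; [3]; [2]; [1]. Product of hooks = 731566080. So f^λ = 17! / 731566080 = 355687428096000 / 731566080 = 486200.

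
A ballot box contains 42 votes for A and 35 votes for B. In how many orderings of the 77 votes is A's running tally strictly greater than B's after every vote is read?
Strict-lead orderings = 909101747848285690860

Total orderings of the 77 votes with 42 for A: C(77, 42) = 10000119226331142599460. By the Bertrand ballot formula (Cycle Lemma / reflection principle), the number of orderings in which A is strictly ahead of B throughout is (p − q)/(p + q) · C(p + q, p) = (42 − 35)/(42 + 35) · 10000119226331142599460 = 909101747848285690860.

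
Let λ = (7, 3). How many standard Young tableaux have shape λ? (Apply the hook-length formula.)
# SYT of shape (7, 3) = 75

Hook-length formula: f^λ = n! / Π hook(c), product over all cells c of the Young diagram. For λ = (7, 3), n = 10 boxes. Hook lengths by row (left-to-right, top-to-bottom): [8, 7, 6, 4, 3, 2, 1]; [3, 2, 1]. Product of hooks = 48384. So f^λ = 10! / 48384 = 3628800 / 48384 = 75.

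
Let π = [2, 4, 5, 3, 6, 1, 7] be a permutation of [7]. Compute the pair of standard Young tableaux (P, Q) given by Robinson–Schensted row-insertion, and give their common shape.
P = [1, 3, 5, 6, 7] / [2] / [4];  Q = [1, 2, 3, 5, 7] / [4] / [6];  common shape = (5, 1, 1)

Row-insert the values π_1, π_2, … into P one at a time, bumping the leftmost entry strictly greater than the inserted value down to the next row. The recording tableau Q records, in position (i, j), the step at which that cell was added to P.
  Insert 2 (step 1): P = [2];  Q = [1]
  Insert 4 (step 2): P = [2, 4];  Q = [1, 2]
  Insert 5 (step 3): P = [2, 4, 5];  Q = [1, 2, 3]
  Insert 3 (step 4): P = [2, 3, 5] / [4];  Q = [1, 2, 3] / [4]
  Insert 6 (step 5): P = [2, 3, 5, 6] / [4];  Q = [1, 2, 3, 5] / [4]
  Insert 1 (step 6): P = [1, 3, 5, 6] / [2] / [4];  Q = [1, 2, 3, 5] / [4] / [6]
  Insert 7 (step 7): P = [1, 3, 5, 6, 7] / [2] / [4];  Q = [1, 2, 3, 5, 7] / [4] / [6]
Final shape: (5, 1, 1).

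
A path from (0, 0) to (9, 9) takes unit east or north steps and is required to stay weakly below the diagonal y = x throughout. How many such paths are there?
Number of paths = 4862

By the reflection principle (André's argument), the number of monotone paths to (9, 9) with n ≤ m that never go above y = x is C(18, 9) − C(18, 10) = 48620 − 43758 = 4862.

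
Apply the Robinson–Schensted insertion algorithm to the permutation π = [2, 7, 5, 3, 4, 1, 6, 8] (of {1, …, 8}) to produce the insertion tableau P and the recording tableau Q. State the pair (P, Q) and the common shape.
P = [1, 3, 4, 6, 8] / [2] / [5] / [7];  Q = [1, 2, 5, 7, 8] / [3] / [4] / [6];  common shape = (5, 1, 1, 1)

Row-insert the values π_1, π_2, … into P one at a time, bumping the leftmost entry strictly greater than the inserted value down to the next row. The recording tableau Q records, in position (i, j), the step at which that cell was added to P.
  Insert 2 (step 1): P = [2];  Q = [1]
  Insert 7 (step 2): P = [2, 7];  Q = [1, 2]
  Insert 5 (step 3): P = [2, 5] / [7];  Q = [1, 2] / [3]
  Insert 3 (step 4): P = [2, 3] / [5] / [7];  Q = [1, 2] / [3] / [4]
  Insert 4 (step 5): P = [2, 3, 4] / [5] / [7];  Q = [1, 2, 5] / [3] / [4]
  Insert 1 (step 6): P = [1, 3, 4] / [2] / [5] / [7];  Q = [1, 2, 5] / [3] / [4] / [6]
  Insert 6 (step 7): P = [1, 3, 4, 6] / [2] / [5] / [7];  Q = [1, 2, 5, 7] / [3] / [4] / [6]
  Insert 8 (step 8): P = [1, 3, 4, 6, 8] / [2] / [5] / [7];  Q = [1, 2, 5, 7, 8] / [3] / [4] / [6]
Final shape: (5, 1, 1, 1).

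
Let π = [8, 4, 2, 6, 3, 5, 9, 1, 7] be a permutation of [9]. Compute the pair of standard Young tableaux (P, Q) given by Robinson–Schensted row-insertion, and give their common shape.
P = [1, 3, 5, 7] / [2, 6, 9] / [4] / [8];  Q = [1, 4, 6, 7] / [2, 5, 9] / [3] / [8];  common shape = (4, 3, 1, 1)

Row-insert the values π_1, π_2, … into P one at a time, bumping the leftmost entry strictly greater than the inserted value down to the next row. The recording tableau Q records, in position (i, j), the step at which that cell was added to P.
  Insert 8 (step 1): P = [8];  Q = [1]
  Insert 4 (step 2): P = [4] / [8];  Q = [1] / [2]
  Insert 2 (step 3): P = [2] / [4] / [8];  Q = [1] / [2] / [3]
  Insert 6 (step 4): P = [2, 6] / [4] / [8];  Q = [1, 4] / [2] / [3]
  Insert 3 (step 5): P = [2, 3] / [4, 6] / [8];  Q = [1, 4] / [2, 5] / [3]
  Insert 5 (step 6): P = [2, 3, 5] / [4, 6] / [8];  Q = [1, 4, 6] / [2, 5] / [3]
  Insert 9 (step 7): P = [2, 3, 5, 9] / [4, 6] / [8];  Q = [1, 4, 6, 7] / [2, 5] / [3]
  Insert 1 (step 8): P = [1, 3, 5, 9] / [2, 6] / [4] / [8];  Q = [1, 4, 6, 7] / [2, 5] / [3] / [8]
  Insert 7 (step 9): P = [1, 3, 5, 7] / [2, 6, 9] / [4] / [8];  Q = [1, 4, 6, 7] / [2, 5, 9] / [3] / [8]
Final shape: (4, 3, 1, 1).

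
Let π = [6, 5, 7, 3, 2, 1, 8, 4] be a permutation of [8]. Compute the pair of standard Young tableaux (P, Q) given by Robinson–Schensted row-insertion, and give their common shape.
P = [1, 4, 8] / [2, 7] / [3] / [5] / [6];  Q = [1, 3, 7] / [2, 8] / [4] / [5] / [6];  common shape = (3, 2, 1, 1, 1)

Row-insert the values π_1, π_2, … into P one at a time, bumping the leftmost entry strictly greater than the inserted value down to the next row. The recording tableau Q records, in position (i, j), the step at which that cell was added to P.
  Insert 6 (step 1): P = [6];  Q = [1]
  Insert 5 (step 2): P = [5] / [6];  Q = [1] / [2]
  Insert 7 (step 3): P = [5, 7] / [6];  Q = [1, 3] / [2]
  Insert 3 (step 4): P = [3, 7] / [5] / [6];  Q = [1, 3] / [2] / [4]
  Insert 2 (step 5): P = [2, 7] / [3] / [5] / [6];  Q = [1, 3] / [2] / [4] / [5]
  Insert 1 (step 6): P = [1, 7] / [2] / [3] / [5] / [6];  Q = [1, 3] / [2] / [4] / [5] / [6]
  Insert 8 (step 7): P = [1, 7, 8] / [2] / [3] / [5] / [6];  Q = [1, 3, 7] / [2] / [4] / [5] / [6]
  Insert 4 (step 8): P = [1, 4, 8] / [2, 7] / [3] / [5] / [6];  Q = [1, 3, 7] / [2, 8] / [4] / [5] / [6]
Final shape: (3, 2, 1, 1, 1).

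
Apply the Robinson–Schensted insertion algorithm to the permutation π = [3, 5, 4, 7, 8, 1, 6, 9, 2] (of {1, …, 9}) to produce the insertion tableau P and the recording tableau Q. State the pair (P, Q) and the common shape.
P = [1, 2, 6, 8, 9] / [3, 4] / [5, 7];  Q = [1, 2, 4, 5, 8] / [3, 7] / [6, 9];  common shape = (5, 2, 2)

Row-insert the values π_1, π_2, … into P one at a time, bumping the leftmost entry strictly greater than the inserted value down to the next row. The recording tableau Q records, in position (i, j), the step at which that cell was added to P.
  Insert 3 (step 1): P = [3];  Q = [1]
  Insert 5 (step 2): P = [3, 5];  Q = [1, 2]
  Insert 4 (step 3): P = [3, 4] / [5];  Q = [1, 2] / [3]
  Insert 7 (step 4): P = [3, 4, 7] / [5];  Q = [1, 2, 4] / [3]
  Insert 8 (step 5): P = [3, 4, 7, 8] / [5];  Q = [1, 2, 4, 5] / [3]
  Insert 1 (step 6): P = [1, 4, 7, 8] / [3] / [5];  Q = [1, 2, 4, 5] / [3] / [6]
  Insert 6 (step 7): P = [1, 4, 6, 8] / [3, 7] / [5];  Q = [1, 2, 4, 5] / [3, 7] / [6]
  Insert 9 (step 8): P = [1, 4, 6, 8, 9] / [3, 7] / [5];  Q = [1, 2, 4, 5, 8] / [3, 7] / [6]
  Insert 2 (step 9): P = [1, 2, 6, 8, 9] / [3, 4] / [5, 7];  Q = [1, 2, 4, 5, 8] / [3, 7] / [6, 9]
Final shape: (5, 2, 2).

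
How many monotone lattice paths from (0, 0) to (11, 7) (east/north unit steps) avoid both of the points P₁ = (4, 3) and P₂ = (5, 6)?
Number of paths = 18020

Inclusion–exclusion. Total paths: C(18, 11) = 31824. Through P₁: C(7, 4)·C(11, 7) = 11550. Through P₂: C(11, 5)·C(7, 6) = 3234. Since P₁ is strictly southwest of P₂, a monotone path through both must visit P₁ then P₂; paths through both = C(7, 4)·C(4, 1)·C(7, 6) = 980. Avoid both = 31824 − 11550 − 3234 + 980 = 18020.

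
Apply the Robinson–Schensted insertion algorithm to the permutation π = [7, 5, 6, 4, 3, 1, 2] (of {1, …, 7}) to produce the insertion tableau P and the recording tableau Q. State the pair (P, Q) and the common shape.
P = [1, 2] / [3, 6] / [4] / [5] / [7];  Q = [1, 3] / [2, 7] / [4] / [5] / [6];  common shape = (2, 2, 1, 1, 1)

Row-insert the values π_1, π_2, … into P one at a time, bumping the leftmost entry strictly greater than the inserted value down to the next row. The recording tableau Q records, in position (i, j), the step at which that cell was added to P.
  Insert 7 (step 1): P = [7];  Q = [1]
  Insert 5 (step 2): P = [5] / [7];  Q = [1] / [2]
  Insert 6 (step 3): P = [5, 6] / [7];  Q = [1, 3] / [2]
  Insert 4 (step 4): P = [4, 6] / [5] / [7];  Q = [1, 3] / [2] / [4]
  Insert 3 (step 5): P = [3, 6] / [4] / [5] / [7];  Q = [1, 3] / [2] / [4] / [5]
  Insert 1 (step 6): P = [1, 6] / [3] / [4] / [5] / [7];  Q = [1, 3] / [2] / [4] / [5] / [6]
  Insert 2 (step 7): P = [1, 2] / [3, 6] / [4] / [5] / [7];  Q = [1, 3] / [2, 7] / [4] / [5] / [6]
Final shape: (2, 2, 1, 1, 1).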